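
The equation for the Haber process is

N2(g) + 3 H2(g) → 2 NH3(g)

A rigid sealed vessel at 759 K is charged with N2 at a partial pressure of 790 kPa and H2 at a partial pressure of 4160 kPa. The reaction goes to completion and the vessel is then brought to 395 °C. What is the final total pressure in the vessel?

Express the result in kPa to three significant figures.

2970 kPa

With V and T fixed, P_i ∝ n_i, so the mole ratios apply directly to partial pressures at 759 K.
P(H2) required for 790 kPa of N2 = (3/1) × 790 = 2370 kPa; available 4160 kPa, so N2 is limiting.
P(H2) remaining = 4160 − (3/1) × 790 = 1790 kPa
P(gaseous products) = (2)/1 × 790 = 1580 kPa
P_total at 759 K = 1790 + 1580 = 3370 kPa
Scaling to 395 °C: P = 3370 × 668.15/759 = 2967 kPa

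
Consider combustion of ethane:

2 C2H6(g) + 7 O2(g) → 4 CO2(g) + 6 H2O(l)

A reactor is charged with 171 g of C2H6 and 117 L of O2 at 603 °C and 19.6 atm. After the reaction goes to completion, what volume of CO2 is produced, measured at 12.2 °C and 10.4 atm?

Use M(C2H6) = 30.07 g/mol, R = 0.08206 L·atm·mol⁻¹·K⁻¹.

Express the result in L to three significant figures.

n(C2H6) = 171 / 30.07 = 5.687 mol
n(O2) = PV/RT = (19.6 × 117) / (0.08206 × 876.15) = 31.90 mol
For 5.687 mol C2H6, stoichiometry requires (7/2) × 5.687 = 19.90 mol O2; 31.90 mol is available, so C2H6 is limiting.
n(CO2) = (4/2) × 5.687 = 11.37 mol
V(CO2) = nRT/P = 11.37 × 0.08206 × 285.35 / 10.4 = 25.60 L

25.6 L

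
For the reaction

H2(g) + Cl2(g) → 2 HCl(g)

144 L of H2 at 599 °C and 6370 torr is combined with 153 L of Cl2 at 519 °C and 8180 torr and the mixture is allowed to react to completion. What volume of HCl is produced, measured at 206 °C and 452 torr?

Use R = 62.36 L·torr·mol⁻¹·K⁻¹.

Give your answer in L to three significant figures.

n(H2) = PV/RT = (6370 × 144) / (62.36 × 872.15) = 16.87 mol
n(Cl2) = PV/RT = (8180 × 153) / (62.36 × 792.15) = 25.34 mol
For 16.87 mol H2, stoichiometry requires (1/1) × 16.87 = 16.87 mol Cl2; 25.34 mol is available, so H2 is limiting.
n(HCl) = (2/1) × 16.87 = 33.74 mol
V(HCl) = nRT/P = 33.74 × 62.36 × 479.15 / 452 = 2230 L

2230 L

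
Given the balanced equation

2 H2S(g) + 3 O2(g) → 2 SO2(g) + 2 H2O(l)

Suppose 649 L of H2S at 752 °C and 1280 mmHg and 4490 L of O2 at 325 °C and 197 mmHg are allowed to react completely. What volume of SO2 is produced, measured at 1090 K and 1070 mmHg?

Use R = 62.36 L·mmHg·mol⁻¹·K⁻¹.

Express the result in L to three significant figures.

825 L

n(H2S) = PV/RT = (1280 × 649) / (62.36 × 1025.15) = 12.99 mol
n(O2) = PV/RT = (197 × 4490) / (62.36 × 598.15) = 23.71 mol
For 12.99 mol H2S, stoichiometry requires (3/2) × 12.99 = 19.48 mol O2; 23.71 mol is available, so H2S is limiting.
n(SO2) = (2/2) × 12.99 = 12.99 mol
V(SO2) = nRT/P = 12.99 × 62.36 × 1090 / 1070 = 825.2 L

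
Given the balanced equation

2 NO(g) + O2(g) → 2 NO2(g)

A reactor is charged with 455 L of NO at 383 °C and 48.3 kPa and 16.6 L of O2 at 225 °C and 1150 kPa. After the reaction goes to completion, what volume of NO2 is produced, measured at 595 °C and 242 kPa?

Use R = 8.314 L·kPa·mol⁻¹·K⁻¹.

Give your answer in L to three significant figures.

n(NO) = PV/RT = (48.3 × 455) / (8.314 × 656.15) = 4.029 mol
n(O2) = PV/RT = (1150 × 16.6) / (8.314 × 498.15) = 4.609 mol
For 4.029 mol NO, stoichiometry requires (1/2) × 4.029 = 2.014 mol O2; 4.609 mol is available, so NO is limiting.
n(NO2) = (2/2) × 4.029 = 4.029 mol
V(NO2) = nRT/P = 4.029 × 8.314 × 868.15 / 242 = 120.2 L

120 L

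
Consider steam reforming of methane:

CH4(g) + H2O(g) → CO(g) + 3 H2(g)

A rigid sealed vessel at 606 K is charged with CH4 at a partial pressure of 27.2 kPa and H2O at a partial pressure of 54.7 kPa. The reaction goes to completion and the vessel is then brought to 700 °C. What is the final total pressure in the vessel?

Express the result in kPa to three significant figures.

219 kPa

With V and T fixed, P_i ∝ n_i, so the mole ratios apply directly to partial pressures at 606 K.
P(H2O) required for 27.2 kPa of CH4 = (1/1) × 27.2 = 27.20 kPa; available 54.7 kPa, so CH4 is limiting.
P(H2O) remaining = 54.7 − (1/1) × 27.2 = 27.50 kPa
P(gaseous products) = (1+3)/1 × 27.2 = 108.8 kPa
P_total at 606 K = 27.50 + 108.8 = 136.3 kPa
Scaling to 700 °C: P = 136.3 × 973.15/606 = 218.9 kPa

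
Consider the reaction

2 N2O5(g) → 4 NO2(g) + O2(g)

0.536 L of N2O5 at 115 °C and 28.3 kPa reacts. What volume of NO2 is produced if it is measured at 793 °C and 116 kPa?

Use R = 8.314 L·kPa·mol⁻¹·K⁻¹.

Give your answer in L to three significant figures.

0.718 L

n(N2O5) = PV/RT = (28.3 × 0.536) / (8.314 × 388.15) = 0.004700 mol
n(NO2) = (4/2) × 0.004700 = 0.009400 mol
V = nRT/P = 0.009400 × 8.314 × 1066.15 / 116 = 0.7183 L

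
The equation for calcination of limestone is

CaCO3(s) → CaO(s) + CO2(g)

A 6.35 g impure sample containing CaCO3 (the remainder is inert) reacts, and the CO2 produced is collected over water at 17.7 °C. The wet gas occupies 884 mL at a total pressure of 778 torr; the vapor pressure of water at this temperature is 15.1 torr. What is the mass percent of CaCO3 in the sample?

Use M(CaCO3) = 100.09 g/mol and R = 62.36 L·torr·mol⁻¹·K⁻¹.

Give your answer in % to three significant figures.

58.6 %

P(CO2) = 778 − 15.1 = 762.9 torr
n(CO2) = PV/RT = (762.9 × 0.8840) / (62.36 × 290.85) = 0.03718 mol
n(CaCO3) = (1/1) × 0.03718 = 0.03718 mol
m(CaCO3) = 0.03718 × 100.09 = 3.721 g
%CaCO3 = 3.721 / 6.35 × 100 = 58.60%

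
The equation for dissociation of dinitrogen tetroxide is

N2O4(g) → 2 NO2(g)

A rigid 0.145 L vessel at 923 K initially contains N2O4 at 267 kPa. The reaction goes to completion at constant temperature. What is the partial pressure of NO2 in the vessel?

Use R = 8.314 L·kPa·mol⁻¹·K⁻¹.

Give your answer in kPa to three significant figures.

n(N2O4)₀ = PV/RT = (267 × 0.145) / (8.314 × 923) = 0.005045 mol
n(NO2) = (2/1) × 0.005045 = 0.01009 mol
P(NO2) = nRT/V = 0.01009 × 8.314 × 923 / 0.145 = 534.0 kPa

534 kPa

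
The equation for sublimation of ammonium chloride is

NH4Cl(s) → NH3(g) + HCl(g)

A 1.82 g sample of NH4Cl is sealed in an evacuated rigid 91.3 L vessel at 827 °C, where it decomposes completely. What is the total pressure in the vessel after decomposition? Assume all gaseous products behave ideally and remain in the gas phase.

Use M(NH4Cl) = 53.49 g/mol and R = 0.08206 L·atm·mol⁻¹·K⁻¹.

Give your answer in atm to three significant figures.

n(NH4Cl) = 1.82 / 53.49 = 0.03403 mol
n(gas produced) = (2/1) × 0.03403 = 0.06806 mol
P = nRT/V = 0.06806 × 0.08206 × 1100.15 / 91.3 = 0.06730 atm

0.0673 atm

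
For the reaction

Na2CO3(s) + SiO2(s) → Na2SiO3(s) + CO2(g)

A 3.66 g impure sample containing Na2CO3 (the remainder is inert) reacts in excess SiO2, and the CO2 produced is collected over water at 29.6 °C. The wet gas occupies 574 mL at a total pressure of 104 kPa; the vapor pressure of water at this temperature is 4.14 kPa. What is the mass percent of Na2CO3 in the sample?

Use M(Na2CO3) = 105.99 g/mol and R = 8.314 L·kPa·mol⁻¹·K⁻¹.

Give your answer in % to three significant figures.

65.9 %

P(CO2) = 104 − 4.14 = 99.86 kPa
n(CO2) = PV/RT = (99.86 × 0.5740) / (8.314 × 302.75) = 0.02277 mol
n(Na2CO3) = (1/1) × 0.02277 = 0.02277 mol
m(Na2CO3) = 0.02277 × 105.99 = 2.413 g
%Na2CO3 = 2.413 / 3.66 × 100 = 65.93%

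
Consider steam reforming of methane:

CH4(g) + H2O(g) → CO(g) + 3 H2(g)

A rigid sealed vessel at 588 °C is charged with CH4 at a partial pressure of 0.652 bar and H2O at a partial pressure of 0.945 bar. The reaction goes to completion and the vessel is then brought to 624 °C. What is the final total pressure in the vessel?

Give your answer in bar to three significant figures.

At constant V, partial pressures at 588 °C are proportional to moles, so apply stoichiometry directly to pressures.
P(H2O) required for 0.652 bar of CH4 = (1/1) × 0.652 = 0.6520 bar; available 0.945 bar, so CH4 is limiting.
P(H2O) remaining = 0.945 − (1/1) × 0.652 = 0.2930 bar
P(gaseous products) = (1+3)/1 × 0.652 = 2.608 bar
P_total at 588 °C = 0.2930 + 2.608 = 2.901 bar
Scaling to 624 °C: P = 2.901 × 897.15/861.15 = 3.022 bar

3.02 bar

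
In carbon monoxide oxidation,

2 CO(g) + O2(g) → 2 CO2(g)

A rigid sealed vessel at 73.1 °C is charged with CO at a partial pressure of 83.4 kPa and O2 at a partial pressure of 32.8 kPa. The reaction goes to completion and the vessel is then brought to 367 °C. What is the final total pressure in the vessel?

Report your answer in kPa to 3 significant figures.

Because the vessel is rigid and T is held at 73.1 °C, work the stoichiometry in partial pressures (P_i = n_iRT/V).
P(O2) required for 83.4 kPa of CO = (1/2) × 83.4 = 41.70 kPa; available 32.8 kPa, so O2 is limiting.
P(CO) remaining = 83.4 − (2/1) × 32.8 = 17.80 kPa
P(gaseous products) = (2)/1 × 32.8 = 65.60 kPa
P_total at 73.1 °C = 17.80 + 65.60 = 83.40 kPa
Scaling to 367 °C: P = 83.40 × 640.15/346.25 = 154.2 kPa

154 kPa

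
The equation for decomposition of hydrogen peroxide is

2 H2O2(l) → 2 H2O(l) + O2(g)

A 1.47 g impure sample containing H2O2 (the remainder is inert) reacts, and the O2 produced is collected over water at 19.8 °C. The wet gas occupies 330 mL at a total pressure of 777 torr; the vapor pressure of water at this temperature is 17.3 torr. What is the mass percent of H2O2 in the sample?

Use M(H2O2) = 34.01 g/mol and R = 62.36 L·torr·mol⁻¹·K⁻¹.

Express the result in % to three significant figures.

P(O2) = 777 − 17.3 = 759.7 torr
n(O2) = PV/RT = (759.7 × 0.3300) / (62.36 × 292.95) = 0.01372 mol
n(H2O2) = (2/1) × 0.01372 = 0.02744 mol
m(H2O2) = 0.02744 × 34.01 = 0.9332 g
%H2O2 = 0.9332 / 1.47 × 100 = 63.48%

63.5 %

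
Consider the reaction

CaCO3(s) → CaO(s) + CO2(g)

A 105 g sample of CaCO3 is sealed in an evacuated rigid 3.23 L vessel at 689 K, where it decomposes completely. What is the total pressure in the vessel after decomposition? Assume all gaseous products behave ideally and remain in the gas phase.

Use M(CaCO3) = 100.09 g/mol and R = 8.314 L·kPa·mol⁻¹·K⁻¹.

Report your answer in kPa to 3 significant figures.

1860 kPa

n(CaCO3) = 105 / 100.09 = 1.049 mol
n(gas produced) = (1/1) × 1.049 = 1.049 mol
P = nRT/V = 1.049 × 8.314 × 689 / 3.23 = 1860 kPa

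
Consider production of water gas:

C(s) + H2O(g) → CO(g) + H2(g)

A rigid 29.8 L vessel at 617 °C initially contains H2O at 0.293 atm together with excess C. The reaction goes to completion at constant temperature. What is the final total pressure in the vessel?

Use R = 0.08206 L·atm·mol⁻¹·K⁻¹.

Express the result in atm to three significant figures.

Since T and V are fixed, P_final/P_initial = n_final/n_initial = 2/1.
P_final = (2/1) × 0.293 = 0.5860 atm

0.586 atm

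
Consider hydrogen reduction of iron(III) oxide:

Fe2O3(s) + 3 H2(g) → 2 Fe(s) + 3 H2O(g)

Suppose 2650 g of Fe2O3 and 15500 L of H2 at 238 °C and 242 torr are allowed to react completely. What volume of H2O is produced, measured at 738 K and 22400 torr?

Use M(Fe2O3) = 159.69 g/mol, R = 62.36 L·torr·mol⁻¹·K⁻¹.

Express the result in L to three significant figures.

n(Fe2O3) = 2650 / 159.69 = 16.59 mol
n(H2) = PV/RT = (242 × 15500) / (62.36 × 511.15) = 117.7 mol
For 16.59 mol Fe2O3, stoichiometry requires (3/1) × 16.59 = 49.77 mol H2; 117.7 mol is available, so Fe2O3 is limiting.
n(H2O) = (3/1) × 16.59 = 49.77 mol
V(H2O) = nRT/P = 49.77 × 62.36 × 738 / 22400 = 102.3 L

102 L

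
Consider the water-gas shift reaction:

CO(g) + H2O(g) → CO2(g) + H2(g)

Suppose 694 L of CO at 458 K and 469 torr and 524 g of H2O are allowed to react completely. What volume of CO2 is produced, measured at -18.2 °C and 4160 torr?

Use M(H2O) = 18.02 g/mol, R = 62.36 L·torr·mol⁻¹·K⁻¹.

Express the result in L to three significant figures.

n(CO) = PV/RT = (469 × 694) / (62.36 × 458) = 11.40 mol
n(H2O) = 524 / 18.02 = 29.08 mol
For 11.40 mol CO, stoichiometry requires (1/1) × 11.40 = 11.40 mol H2O; 29.08 mol is available, so CO is limiting.
n(CO2) = (1/1) × 11.40 = 11.40 mol
V(CO2) = nRT/P = 11.40 × 62.36 × 254.95 / 4160 = 43.57 L

43.6 L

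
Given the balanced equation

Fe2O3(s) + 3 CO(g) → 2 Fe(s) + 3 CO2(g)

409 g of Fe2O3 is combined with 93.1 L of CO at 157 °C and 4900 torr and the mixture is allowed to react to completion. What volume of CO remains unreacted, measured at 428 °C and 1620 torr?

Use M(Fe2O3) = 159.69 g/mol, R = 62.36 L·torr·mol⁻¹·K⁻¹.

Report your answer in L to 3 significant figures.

252 L

n(Fe2O3) = 409 / 159.69 = 2.561 mol
n(CO) = PV/RT = (4900 × 93.1) / (62.36 × 430.15) = 17.01 mol
For 2.561 mol Fe2O3, stoichiometry requires (3/1) × 2.561 = 7.683 mol CO; 17.01 mol is available, so Fe2O3 is limiting.
n(CO) consumed = (3/1) × 2.561 = 7.683 mol; remaining = 17.01 − 7.683 = 9.327 mol
V(CO) = nRT/P = 9.327 × 62.36 × 701.15 / 1620 = 251.7 L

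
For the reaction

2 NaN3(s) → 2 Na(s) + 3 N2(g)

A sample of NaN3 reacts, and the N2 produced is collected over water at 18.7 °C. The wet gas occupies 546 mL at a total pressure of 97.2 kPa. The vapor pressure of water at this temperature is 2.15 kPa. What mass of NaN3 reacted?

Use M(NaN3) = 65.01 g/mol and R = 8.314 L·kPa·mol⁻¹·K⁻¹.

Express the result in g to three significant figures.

0.927 g

P(N2) = 97.2 − 2.15 = 95.05 kPa
n(N2) = PV/RT = (95.05 × 0.5460) / (8.314 × 291.85) = 0.02139 mol
n(NaN3) = (2/3) × 0.02139 = 0.01426 mol
m(NaN3) = 0.01426 × 65.01 = 0.9270 g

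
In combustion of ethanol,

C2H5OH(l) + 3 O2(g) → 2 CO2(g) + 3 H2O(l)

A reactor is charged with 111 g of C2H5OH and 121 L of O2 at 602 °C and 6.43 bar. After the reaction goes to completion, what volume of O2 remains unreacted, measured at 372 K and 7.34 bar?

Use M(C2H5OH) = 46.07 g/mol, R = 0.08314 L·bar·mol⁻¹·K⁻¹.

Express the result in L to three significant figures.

n(C2H5OH) = 111 / 46.07 = 2.409 mol
n(O2) = PV/RT = (6.43 × 121) / (0.08314 × 875.15) = 10.69 mol
For 2.409 mol C2H5OH, stoichiometry requires (3/1) × 2.409 = 7.227 mol O2; 10.69 mol is available, so C2H5OH is limiting.
n(O2) consumed = (3/1) × 2.409 = 7.227 mol; remaining = 10.69 − 7.227 = 3.463 mol
V(O2) = nRT/P = 3.463 × 0.08314 × 372 / 7.34 = 14.59 L

14.6 L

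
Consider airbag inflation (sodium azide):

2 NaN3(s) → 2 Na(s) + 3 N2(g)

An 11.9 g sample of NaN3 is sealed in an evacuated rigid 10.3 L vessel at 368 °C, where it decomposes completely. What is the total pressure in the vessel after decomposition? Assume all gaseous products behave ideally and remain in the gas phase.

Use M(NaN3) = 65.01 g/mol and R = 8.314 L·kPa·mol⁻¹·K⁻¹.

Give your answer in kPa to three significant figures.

142 kPa

n(NaN3) = 11.9 / 65.01 = 0.1830 mol
n(gas produced) = (3/2) × 0.1830 = 0.2745 mol
P = nRT/V = 0.2745 × 8.314 × 641.15 / 10.3 = 142.1 kPa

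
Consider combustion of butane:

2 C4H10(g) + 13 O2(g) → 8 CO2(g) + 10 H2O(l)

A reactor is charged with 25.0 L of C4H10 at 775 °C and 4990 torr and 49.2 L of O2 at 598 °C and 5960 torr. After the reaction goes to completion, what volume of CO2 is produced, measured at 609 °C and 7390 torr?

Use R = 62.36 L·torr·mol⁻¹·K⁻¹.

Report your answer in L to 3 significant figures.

24.7 L

n(C4H10) = PV/RT = (4990 × 25.0) / (62.36 × 1048.15) = 1.909 mol
n(O2) = PV/RT = (5960 × 49.2) / (62.36 × 871.15) = 5.398 mol
For 1.909 mol C4H10, stoichiometry requires (13/2) × 1.909 = 12.41 mol O2; 5.398 mol is available, so O2 is limiting.
n(CO2) = (8/13) × 5.398 = 3.322 mol
V(CO2) = nRT/P = 3.322 × 62.36 × 882.15 / 7390 = 24.73 L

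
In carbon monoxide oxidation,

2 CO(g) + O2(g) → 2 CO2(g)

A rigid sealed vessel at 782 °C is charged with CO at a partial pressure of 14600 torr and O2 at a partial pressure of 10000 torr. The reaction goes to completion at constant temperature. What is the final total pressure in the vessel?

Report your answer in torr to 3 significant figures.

With V and T fixed, P_i ∝ n_i, so the mole ratios apply directly to partial pressures at 782 °C.
P(O2) required for 14600 torr of CO = (1/2) × 14600 = 7300 torr; available 10000 torr, so CO is limiting.
P(O2) remaining = 10000 − (1/2) × 14600 = 2700 torr
P(gaseous products) = (2)/2 × 14600 = 14600 torr
P_total at 782 °C = 2700 + 14600 = 17300 torr

17300 torr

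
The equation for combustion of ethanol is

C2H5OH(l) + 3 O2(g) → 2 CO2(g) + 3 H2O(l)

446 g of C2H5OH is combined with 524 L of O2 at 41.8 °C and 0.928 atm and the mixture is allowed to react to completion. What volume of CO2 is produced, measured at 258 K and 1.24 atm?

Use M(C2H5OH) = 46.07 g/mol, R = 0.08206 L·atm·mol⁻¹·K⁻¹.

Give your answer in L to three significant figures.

214 L

n(C2H5OH) = 446 / 46.07 = 9.681 mol
n(O2) = PV/RT = (0.928 × 524) / (0.08206 × 314.95) = 18.82 mol
For 9.681 mol C2H5OH, stoichiometry requires (3/1) × 9.681 = 29.04 mol O2; 18.82 mol is available, so O2 is limiting.
n(CO2) = (2/3) × 18.82 = 12.55 mol
V(CO2) = nRT/P = 12.55 × 0.08206 × 258 / 1.24 = 214.3 L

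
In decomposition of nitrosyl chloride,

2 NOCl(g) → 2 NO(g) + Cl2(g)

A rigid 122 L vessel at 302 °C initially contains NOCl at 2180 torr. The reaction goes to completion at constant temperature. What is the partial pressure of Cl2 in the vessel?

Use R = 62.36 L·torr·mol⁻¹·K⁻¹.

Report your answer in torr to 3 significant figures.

1090 torr

n(NOCl)₀ = PV/RT = (2180 × 122) / (62.36 × 575.15) = 7.415 mol
n(Cl2) = (1/2) × 7.415 = 3.708 mol
P(Cl2) = nRT/V = 3.708 × 62.36 × 575.15 / 122 = 1090 torr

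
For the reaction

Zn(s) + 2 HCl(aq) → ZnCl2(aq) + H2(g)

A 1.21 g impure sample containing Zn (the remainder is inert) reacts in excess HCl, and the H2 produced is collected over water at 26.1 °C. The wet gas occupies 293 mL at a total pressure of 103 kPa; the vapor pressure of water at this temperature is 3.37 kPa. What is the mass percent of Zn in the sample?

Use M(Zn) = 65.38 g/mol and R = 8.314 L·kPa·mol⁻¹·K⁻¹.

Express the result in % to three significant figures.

P(H2) = 103 − 3.37 = 99.63 kPa
n(H2) = PV/RT = (99.63 × 0.2930) / (8.314 × 299.25) = 0.01173 mol
n(Zn) = (1/1) × 0.01173 = 0.01173 mol
m(Zn) = 0.01173 × 65.38 = 0.7669 g
%Zn = 0.7669 / 1.21 × 100 = 63.38%

63.4 %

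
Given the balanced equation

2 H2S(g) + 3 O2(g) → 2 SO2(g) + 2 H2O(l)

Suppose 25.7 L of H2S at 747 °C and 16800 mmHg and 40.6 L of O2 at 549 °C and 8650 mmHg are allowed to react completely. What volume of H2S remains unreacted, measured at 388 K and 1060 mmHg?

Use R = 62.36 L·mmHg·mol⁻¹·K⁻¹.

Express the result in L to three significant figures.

n(H2S) = PV/RT = (16800 × 25.7) / (62.36 × 1020.15) = 6.787 mol
n(O2) = PV/RT = (8650 × 40.6) / (62.36 × 822.15) = 6.850 mol
For 6.787 mol H2S, stoichiometry requires (3/2) × 6.787 = 10.18 mol O2; 6.850 mol is available, so O2 is limiting.
n(H2S) consumed = (2/3) × 6.850 = 4.567 mol; remaining = 6.787 − 4.567 = 2.220 mol
V(H2S) = nRT/P = 2.220 × 62.36 × 388 / 1060 = 50.67 L

50.7 L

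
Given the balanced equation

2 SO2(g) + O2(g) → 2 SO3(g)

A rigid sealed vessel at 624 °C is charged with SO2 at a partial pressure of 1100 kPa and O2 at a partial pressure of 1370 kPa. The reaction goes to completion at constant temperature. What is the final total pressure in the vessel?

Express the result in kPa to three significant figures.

1920 kPa

With V and T fixed, P_i ∝ n_i, so the mole ratios apply directly to partial pressures at 624 °C.
P(O2) required for 1100 kPa of SO2 = (1/2) × 1100 = 550.0 kPa; available 1370 kPa, so SO2 is limiting.
P(O2) remaining = 1370 − (1/2) × 1100 = 820.0 kPa
P(gaseous products) = (2)/2 × 1100 = 1100 kPa
P_total at 624 °C = 820.0 + 1100 = 1920 kPa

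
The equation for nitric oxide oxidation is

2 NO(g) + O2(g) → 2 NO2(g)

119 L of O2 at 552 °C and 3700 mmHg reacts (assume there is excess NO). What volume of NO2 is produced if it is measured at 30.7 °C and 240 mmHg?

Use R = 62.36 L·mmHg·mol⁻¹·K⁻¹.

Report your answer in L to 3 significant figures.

1350 L

n(O2) = PV/RT = (3700 × 119) / (62.36 × 825.15) = 8.557 mol
n(NO2) = (2/1) × 8.557 = 17.11 mol
V = nRT/P = 17.11 × 62.36 × 303.85 / 240 = 1351 L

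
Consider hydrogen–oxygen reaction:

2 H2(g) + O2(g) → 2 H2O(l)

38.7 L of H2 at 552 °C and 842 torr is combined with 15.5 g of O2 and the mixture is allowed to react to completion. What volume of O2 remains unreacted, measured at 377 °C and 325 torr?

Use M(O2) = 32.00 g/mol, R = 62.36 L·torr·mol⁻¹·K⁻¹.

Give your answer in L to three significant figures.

20.9 L

n(H2) = PV/RT = (842 × 38.7) / (62.36 × 825.15) = 0.6333 mol
n(O2) = 15.5 / 32.00 = 0.4844 mol
For 0.6333 mol H2, stoichiometry requires (1/2) × 0.6333 = 0.3166 mol O2; 0.4844 mol is available, so H2 is limiting.
n(O2) consumed = (1/2) × 0.6333 = 0.3166 mol; remaining = 0.4844 − 0.3166 = 0.1678 mol
V(O2) = nRT/P = 0.1678 × 62.36 × 650.15 / 325 = 20.93 L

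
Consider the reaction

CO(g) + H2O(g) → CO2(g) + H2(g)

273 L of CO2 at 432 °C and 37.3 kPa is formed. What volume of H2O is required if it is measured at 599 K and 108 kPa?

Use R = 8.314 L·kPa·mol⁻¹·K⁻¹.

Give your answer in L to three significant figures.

n(CO2) = PV/RT = (37.3 × 273) / (8.314 × 705.15) = 1.737 mol
n(H2O) = (1/1) × 1.737 = 1.737 mol
V = nRT/P = 1.737 × 8.314 × 599 / 108 = 80.10 L

80.1 L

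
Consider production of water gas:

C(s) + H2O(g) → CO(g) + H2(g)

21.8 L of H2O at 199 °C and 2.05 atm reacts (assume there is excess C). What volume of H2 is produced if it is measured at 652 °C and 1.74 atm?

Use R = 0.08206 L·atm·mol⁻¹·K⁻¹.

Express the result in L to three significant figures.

n(H2O) = PV/RT = (2.05 × 21.8) / (0.08206 × 472.15) = 1.153 mol
n(H2) = (1/1) × 1.153 = 1.153 mol
V = nRT/P = 1.153 × 0.08206 × 925.15 / 1.74 = 50.31 L

50.3 L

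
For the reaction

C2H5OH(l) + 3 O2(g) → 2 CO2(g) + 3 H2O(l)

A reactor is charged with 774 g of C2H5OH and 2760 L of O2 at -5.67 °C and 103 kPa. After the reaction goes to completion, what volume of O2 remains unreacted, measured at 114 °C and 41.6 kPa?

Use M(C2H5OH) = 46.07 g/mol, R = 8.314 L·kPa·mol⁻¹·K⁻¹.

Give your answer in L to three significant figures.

n(C2H5OH) = 774 / 46.07 = 16.80 mol
n(O2) = PV/RT = (103 × 2760) / (8.314 × 267.48) = 127.8 mol
For 16.80 mol C2H5OH, stoichiometry requires (3/1) × 16.80 = 50.40 mol O2; 127.8 mol is available, so C2H5OH is limiting.
n(O2) consumed = (3/1) × 16.80 = 50.40 mol; remaining = 127.8 − 50.40 = 77.40 mol
V(O2) = nRT/P = 77.40 × 8.314 × 387.15 / 41.6 = 5989 L

5990 L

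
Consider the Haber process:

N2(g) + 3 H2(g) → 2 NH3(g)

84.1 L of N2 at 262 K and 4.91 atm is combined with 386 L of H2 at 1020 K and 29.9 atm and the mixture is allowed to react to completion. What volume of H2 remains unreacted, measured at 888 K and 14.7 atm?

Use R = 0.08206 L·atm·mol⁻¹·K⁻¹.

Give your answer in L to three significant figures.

n(N2) = PV/RT = (4.91 × 84.1) / (0.08206 × 262) = 19.21 mol
n(H2) = PV/RT = (29.9 × 386) / (0.08206 × 1020) = 137.9 mol
For 19.21 mol N2, stoichiometry requires (3/1) × 19.21 = 57.63 mol H2; 137.9 mol is available, so N2 is limiting.
n(H2) consumed = (3/1) × 19.21 = 57.63 mol; remaining = 137.9 − 57.63 = 80.27 mol
V(H2) = nRT/P = 80.27 × 0.08206 × 888 / 14.7 = 397.9 L

398 L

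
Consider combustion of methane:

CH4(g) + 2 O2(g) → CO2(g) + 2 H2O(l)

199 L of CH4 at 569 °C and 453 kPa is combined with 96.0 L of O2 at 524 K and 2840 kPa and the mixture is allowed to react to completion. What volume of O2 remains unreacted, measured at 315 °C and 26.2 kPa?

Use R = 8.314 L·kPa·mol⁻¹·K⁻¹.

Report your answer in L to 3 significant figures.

n(CH4) = PV/RT = (453 × 199) / (8.314 × 842.15) = 12.88 mol
n(O2) = PV/RT = (2840 × 96.0) / (8.314 × 524) = 62.58 mol
For 12.88 mol CH4, stoichiometry requires (2/1) × 12.88 = 25.76 mol O2; 62.58 mol is available, so CH4 is limiting.
n(O2) consumed = (2/1) × 12.88 = 25.76 mol; remaining = 62.58 − 25.76 = 36.82 mol
V(O2) = nRT/P = 36.82 × 8.314 × 588.15 / 26.2 = 6872 L

6870 L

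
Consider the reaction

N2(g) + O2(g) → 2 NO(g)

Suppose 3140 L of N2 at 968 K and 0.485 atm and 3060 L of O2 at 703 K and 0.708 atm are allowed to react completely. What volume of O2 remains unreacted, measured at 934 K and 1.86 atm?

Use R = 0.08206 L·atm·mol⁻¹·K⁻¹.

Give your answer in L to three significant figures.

758 L

n(N2) = PV/RT = (0.485 × 3140) / (0.08206 × 968) = 19.17 mol
n(O2) = PV/RT = (0.708 × 3060) / (0.08206 × 703) = 37.56 mol
For 19.17 mol N2, stoichiometry requires (1/1) × 19.17 = 19.17 mol O2; 37.56 mol is available, so N2 is limiting.
n(O2) consumed = (1/1) × 19.17 = 19.17 mol; remaining = 37.56 − 19.17 = 18.39 mol
V(O2) = nRT/P = 18.39 × 0.08206 × 934 / 1.86 = 757.8 L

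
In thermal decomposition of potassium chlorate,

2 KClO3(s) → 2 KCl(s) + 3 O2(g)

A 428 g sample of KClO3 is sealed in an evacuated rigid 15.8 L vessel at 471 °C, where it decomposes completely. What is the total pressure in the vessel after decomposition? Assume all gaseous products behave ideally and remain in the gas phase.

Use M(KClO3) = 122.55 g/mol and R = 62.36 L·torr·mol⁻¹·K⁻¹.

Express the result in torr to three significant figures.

15400 torr

n(KClO3) = 428 / 122.55 = 3.492 mol
n(gas produced) = (3/2) × 3.492 = 5.238 mol
P = nRT/V = 5.238 × 62.36 × 744.15 / 15.8 = 15380 torr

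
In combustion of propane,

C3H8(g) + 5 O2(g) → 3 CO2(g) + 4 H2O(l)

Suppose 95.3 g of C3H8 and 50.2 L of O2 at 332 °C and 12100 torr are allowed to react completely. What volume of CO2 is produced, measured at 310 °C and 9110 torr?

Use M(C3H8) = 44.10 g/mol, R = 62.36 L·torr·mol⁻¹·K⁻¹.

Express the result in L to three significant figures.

25.9 L

n(C3H8) = 95.3 / 44.10 = 2.161 mol
n(O2) = PV/RT = (12100 × 50.2) / (62.36 × 605.15) = 16.10 mol
For 2.161 mol C3H8, stoichiometry requires (5/1) × 2.161 = 10.80 mol O2; 16.10 mol is available, so C3H8 is limiting.
n(CO2) = (3/1) × 2.161 = 6.483 mol
V(CO2) = nRT/P = 6.483 × 62.36 × 583.15 / 9110 = 25.88 L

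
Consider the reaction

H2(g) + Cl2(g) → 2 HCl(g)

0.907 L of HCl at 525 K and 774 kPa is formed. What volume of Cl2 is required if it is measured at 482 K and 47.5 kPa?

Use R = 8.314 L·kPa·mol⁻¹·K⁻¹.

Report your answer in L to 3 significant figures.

6.78 L

n(HCl) = PV/RT = (774 × 0.907) / (8.314 × 525) = 0.1608 mol
n(Cl2) = (1/2) × 0.1608 = 0.08040 mol
V = nRT/P = 0.08040 × 8.314 × 482 / 47.5 = 6.783 L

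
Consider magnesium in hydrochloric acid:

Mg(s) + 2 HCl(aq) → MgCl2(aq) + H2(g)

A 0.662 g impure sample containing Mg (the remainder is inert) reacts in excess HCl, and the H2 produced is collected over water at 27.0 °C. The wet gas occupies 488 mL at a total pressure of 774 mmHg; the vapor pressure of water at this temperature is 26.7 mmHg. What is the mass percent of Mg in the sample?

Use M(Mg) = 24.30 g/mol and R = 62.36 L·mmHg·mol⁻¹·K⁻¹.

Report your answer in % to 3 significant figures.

P(H2) = 774 − 26.7 = 747.3 mmHg
n(H2) = PV/RT = (747.3 × 0.4880) / (62.36 × 300.15) = 0.01948 mol
n(Mg) = (1/1) × 0.01948 = 0.01948 mol
m(Mg) = 0.01948 × 24.30 = 0.4734 g
%Mg = 0.4734 / 0.662 × 100 = 71.51%

71.5 %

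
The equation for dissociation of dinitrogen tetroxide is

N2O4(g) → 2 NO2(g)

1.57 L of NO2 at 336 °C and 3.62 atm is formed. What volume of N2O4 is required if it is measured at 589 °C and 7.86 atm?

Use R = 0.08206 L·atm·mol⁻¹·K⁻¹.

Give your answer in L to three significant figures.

0.512 L

n(NO2) = PV/RT = (3.62 × 1.57) / (0.08206 × 609.15) = 0.1137 mol
n(N2O4) = (1/2) × 0.1137 = 0.05685 mol
V = nRT/P = 0.05685 × 0.08206 × 862.15 / 7.86 = 0.5117 L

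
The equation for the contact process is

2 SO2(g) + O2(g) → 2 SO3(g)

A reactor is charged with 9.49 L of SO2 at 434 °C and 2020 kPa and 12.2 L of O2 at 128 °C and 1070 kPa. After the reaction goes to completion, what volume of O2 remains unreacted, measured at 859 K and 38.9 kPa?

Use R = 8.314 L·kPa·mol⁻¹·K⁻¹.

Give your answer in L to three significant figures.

n(SO2) = PV/RT = (2020 × 9.49) / (8.314 × 707.15) = 3.261 mol
n(O2) = PV/RT = (1070 × 12.2) / (8.314 × 401.15) = 3.914 mol
For 3.261 mol SO2, stoichiometry requires (1/2) × 3.261 = 1.631 mol O2; 3.914 mol is available, so SO2 is limiting.
n(O2) consumed = (1/2) × 3.261 = 1.631 mol; remaining = 3.914 − 1.631 = 2.283 mol
V(O2) = nRT/P = 2.283 × 8.314 × 859 / 38.9 = 419.1 L

419 L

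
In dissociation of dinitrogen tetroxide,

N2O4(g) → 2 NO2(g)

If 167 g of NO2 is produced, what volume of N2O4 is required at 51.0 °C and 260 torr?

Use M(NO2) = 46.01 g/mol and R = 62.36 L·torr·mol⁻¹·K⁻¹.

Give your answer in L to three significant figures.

141 L

n(NO2) = 167.0 / 46.01 = 3.630 mol
n(N2O4) = (1/2) × 3.630 = 1.815 mol
V = nRT/P = 1.815 × 62.36 × 324.15 / 260 = 141.1 L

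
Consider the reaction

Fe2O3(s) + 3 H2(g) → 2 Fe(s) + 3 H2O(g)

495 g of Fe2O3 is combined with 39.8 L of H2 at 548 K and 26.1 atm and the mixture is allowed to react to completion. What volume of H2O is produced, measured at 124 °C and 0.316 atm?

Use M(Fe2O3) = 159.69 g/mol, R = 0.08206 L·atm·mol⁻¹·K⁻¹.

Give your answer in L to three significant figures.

n(Fe2O3) = 495 / 159.69 = 3.100 mol
n(H2) = PV/RT = (26.1 × 39.8) / (0.08206 × 548) = 23.10 mol
For 3.100 mol Fe2O3, stoichiometry requires (3/1) × 3.100 = 9.300 mol H2; 23.10 mol is available, so Fe2O3 is limiting.
n(H2O) = (3/1) × 3.100 = 9.300 mol
V(H2O) = nRT/P = 9.300 × 0.08206 × 397.15 / 0.316 = 959.1 L

959 L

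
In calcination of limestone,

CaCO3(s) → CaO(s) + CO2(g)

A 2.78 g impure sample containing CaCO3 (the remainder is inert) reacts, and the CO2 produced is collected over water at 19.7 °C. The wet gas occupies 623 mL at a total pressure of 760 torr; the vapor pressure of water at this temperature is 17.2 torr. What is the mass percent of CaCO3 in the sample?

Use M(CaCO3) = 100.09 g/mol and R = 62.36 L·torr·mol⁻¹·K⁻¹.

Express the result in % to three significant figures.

91.2 %

P(CO2) = 760 − 17.2 = 742.8 torr
n(CO2) = PV/RT = (742.8 × 0.6230) / (62.36 × 292.85) = 0.02534 mol
n(CaCO3) = (1/1) × 0.02534 = 0.02534 mol
m(CaCO3) = 0.02534 × 100.09 = 2.536 g
%CaCO3 = 2.536 / 2.78 × 100 = 91.22%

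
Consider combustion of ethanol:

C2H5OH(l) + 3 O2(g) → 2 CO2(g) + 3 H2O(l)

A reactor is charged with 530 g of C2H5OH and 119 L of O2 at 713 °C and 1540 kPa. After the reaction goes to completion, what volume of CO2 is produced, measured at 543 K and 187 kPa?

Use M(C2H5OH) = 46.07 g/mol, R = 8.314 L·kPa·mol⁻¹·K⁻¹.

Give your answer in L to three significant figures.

360 L

n(C2H5OH) = 530 / 46.07 = 11.50 mol
n(O2) = PV/RT = (1540 × 119) / (8.314 × 986.15) = 22.35 mol
For 11.50 mol C2H5OH, stoichiometry requires (3/1) × 11.50 = 34.50 mol O2; 22.35 mol is available, so O2 is limiting.
n(CO2) = (2/3) × 22.35 = 14.90 mol
V(CO2) = nRT/P = 14.90 × 8.314 × 543 / 187 = 359.7 L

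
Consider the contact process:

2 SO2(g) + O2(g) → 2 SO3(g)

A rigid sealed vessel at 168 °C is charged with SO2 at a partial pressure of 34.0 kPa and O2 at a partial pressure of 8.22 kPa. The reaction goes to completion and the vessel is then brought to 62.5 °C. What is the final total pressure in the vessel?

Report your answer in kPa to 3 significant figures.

With V and T fixed, P_i ∝ n_i, so the mole ratios apply directly to partial pressures at 168 °C.
P(O2) required for 34.0 kPa of SO2 = (1/2) × 34.0 = 17.00 kPa; available 8.22 kPa, so O2 is limiting.
P(SO2) remaining = 34.0 − (2/1) × 8.22 = 17.56 kPa
P(gaseous products) = (2)/1 × 8.22 = 16.44 kPa
P_total at 168 °C = 17.56 + 16.44 = 34.00 kPa
Scaling to 62.5 °C: P = 34.00 × 335.65/441.15 = 25.87 kPa

25.9 kPa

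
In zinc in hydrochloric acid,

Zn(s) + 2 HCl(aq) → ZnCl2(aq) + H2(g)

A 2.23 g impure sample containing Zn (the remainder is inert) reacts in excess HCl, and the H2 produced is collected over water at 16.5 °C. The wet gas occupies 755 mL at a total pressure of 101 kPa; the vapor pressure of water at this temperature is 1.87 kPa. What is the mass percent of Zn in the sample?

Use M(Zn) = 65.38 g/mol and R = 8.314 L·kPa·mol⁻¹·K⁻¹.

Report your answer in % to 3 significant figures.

91.1 %

P(H2) = 101 − 1.87 = 99.13 kPa
n(H2) = PV/RT = (99.13 × 0.7550) / (8.314 × 289.65) = 0.03108 mol
n(Zn) = (1/1) × 0.03108 = 0.03108 mol
m(Zn) = 0.03108 × 65.38 = 2.032 g
%Zn = 2.032 / 2.23 × 100 = 91.12%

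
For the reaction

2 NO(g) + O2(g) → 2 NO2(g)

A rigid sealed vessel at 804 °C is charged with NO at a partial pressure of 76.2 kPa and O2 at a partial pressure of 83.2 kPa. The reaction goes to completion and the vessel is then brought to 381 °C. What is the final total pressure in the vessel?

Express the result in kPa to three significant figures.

73.7 kPa

At constant V, partial pressures at 804 °C are proportional to moles, so apply stoichiometry directly to pressures.
P(O2) required for 76.2 kPa of NO = (1/2) × 76.2 = 38.10 kPa; available 83.2 kPa, so NO is limiting.
P(O2) remaining = 83.2 − (1/2) × 76.2 = 45.10 kPa
P(gaseous products) = (2)/2 × 76.2 = 76.20 kPa
P_total at 804 °C = 45.10 + 76.20 = 121.3 kPa
Scaling to 381 °C: P = 121.3 × 654.15/1077.15 = 73.67 kPa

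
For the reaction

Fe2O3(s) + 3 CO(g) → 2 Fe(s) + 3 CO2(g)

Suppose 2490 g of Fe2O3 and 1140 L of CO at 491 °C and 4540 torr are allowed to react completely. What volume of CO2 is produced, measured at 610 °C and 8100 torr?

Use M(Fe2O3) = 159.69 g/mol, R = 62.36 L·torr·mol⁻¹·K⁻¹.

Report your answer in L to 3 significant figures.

318 L

n(Fe2O3) = 2490 / 159.69 = 15.59 mol
n(CO) = PV/RT = (4540 × 1140) / (62.36 × 764.15) = 108.6 mol
For 15.59 mol Fe2O3, stoichiometry requires (3/1) × 15.59 = 46.77 mol CO; 108.6 mol is available, so Fe2O3 is limiting.
n(CO2) = (3/1) × 15.59 = 46.77 mol
V(CO2) = nRT/P = 46.77 × 62.36 × 883.15 / 8100 = 318.0 L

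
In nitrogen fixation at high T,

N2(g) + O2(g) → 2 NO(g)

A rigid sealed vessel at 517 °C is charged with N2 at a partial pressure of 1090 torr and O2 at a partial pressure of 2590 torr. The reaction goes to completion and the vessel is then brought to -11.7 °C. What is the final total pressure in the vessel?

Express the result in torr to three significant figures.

Because the vessel is rigid and T is held at 517 °C, work the stoichiometry in partial pressures (P_i = n_iRT/V).
P(O2) required for 1090 torr of N2 = (1/1) × 1090 = 1090 torr; available 2590 torr, so N2 is limiting.
P(O2) remaining = 2590 − (1/1) × 1090 = 1500 torr
P(gaseous products) = (2)/1 × 1090 = 2180 torr
P_total at 517 °C = 1500 + 2180 = 3680 torr
Scaling to -11.7 °C: P = 3680 × 261.45/790.15 = 1218 torr

1220 torr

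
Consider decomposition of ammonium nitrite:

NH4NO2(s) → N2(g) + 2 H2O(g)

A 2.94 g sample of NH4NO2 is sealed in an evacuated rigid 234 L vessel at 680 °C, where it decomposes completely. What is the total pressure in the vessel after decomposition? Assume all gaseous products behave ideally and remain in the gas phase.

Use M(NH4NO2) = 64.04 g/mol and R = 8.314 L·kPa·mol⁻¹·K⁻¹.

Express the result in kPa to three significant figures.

n(NH4NO2) = 2.94 / 64.04 = 0.04591 mol
n(gas produced) = (3/1) × 0.04591 = 0.1377 mol
P = nRT/V = 0.1377 × 8.314 × 953.15 / 234 = 4.663 kPa

4.66 kPa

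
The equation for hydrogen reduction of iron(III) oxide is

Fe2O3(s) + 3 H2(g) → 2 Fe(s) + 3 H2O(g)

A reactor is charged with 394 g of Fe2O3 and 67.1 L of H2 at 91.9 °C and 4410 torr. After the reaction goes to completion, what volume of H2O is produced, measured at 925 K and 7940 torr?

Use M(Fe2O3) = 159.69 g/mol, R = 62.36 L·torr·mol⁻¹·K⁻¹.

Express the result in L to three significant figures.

n(Fe2O3) = 394 / 159.69 = 2.467 mol
n(H2) = PV/RT = (4410 × 67.1) / (62.36 × 365.05) = 13.00 mol
For 2.467 mol Fe2O3, stoichiometry requires (3/1) × 2.467 = 7.401 mol H2; 13.00 mol is available, so Fe2O3 is limiting.
n(H2O) = (3/1) × 2.467 = 7.401 mol
V(H2O) = nRT/P = 7.401 × 62.36 × 925 / 7940 = 53.77 L

53.8 L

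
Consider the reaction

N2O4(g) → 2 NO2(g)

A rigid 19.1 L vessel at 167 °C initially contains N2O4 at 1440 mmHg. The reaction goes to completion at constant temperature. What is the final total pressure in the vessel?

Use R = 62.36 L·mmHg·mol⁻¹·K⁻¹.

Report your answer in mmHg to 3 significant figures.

At constant T and V, P ∝ n(gas): 1 mol gas → 2 mol gas.
P_final = (2/1) × 1440 = 2880 mmHg

2880 mmHg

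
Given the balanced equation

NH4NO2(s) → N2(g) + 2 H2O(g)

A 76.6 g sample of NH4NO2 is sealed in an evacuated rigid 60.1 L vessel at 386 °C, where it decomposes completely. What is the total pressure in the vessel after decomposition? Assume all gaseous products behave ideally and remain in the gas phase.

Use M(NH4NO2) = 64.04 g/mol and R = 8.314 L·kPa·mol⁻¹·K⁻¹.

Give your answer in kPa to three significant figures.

327 kPa

n(NH4NO2) = 76.6 / 64.04 = 1.196 mol
n(gas produced) = (3/1) × 1.196 = 3.588 mol
P = nRT/V = 3.588 × 8.314 × 659.15 / 60.1 = 327.2 kPa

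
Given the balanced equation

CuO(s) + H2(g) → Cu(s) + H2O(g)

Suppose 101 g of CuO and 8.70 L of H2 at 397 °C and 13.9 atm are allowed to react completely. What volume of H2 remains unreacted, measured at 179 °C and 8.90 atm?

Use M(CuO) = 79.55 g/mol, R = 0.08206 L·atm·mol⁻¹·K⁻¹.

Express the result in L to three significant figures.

n(CuO) = 101 / 79.55 = 1.270 mol
n(H2) = PV/RT = (13.9 × 8.70) / (0.08206 × 670.15) = 2.199 mol
For 1.270 mol CuO, stoichiometry requires (1/1) × 1.270 = 1.270 mol H2; 2.199 mol is available, so CuO is limiting.
n(H2) consumed = (1/1) × 1.270 = 1.270 mol; remaining = 2.199 − 1.270 = 0.9290 mol
V(H2) = nRT/P = 0.9290 × 0.08206 × 452.15 / 8.90 = 3.873 L

3.87 L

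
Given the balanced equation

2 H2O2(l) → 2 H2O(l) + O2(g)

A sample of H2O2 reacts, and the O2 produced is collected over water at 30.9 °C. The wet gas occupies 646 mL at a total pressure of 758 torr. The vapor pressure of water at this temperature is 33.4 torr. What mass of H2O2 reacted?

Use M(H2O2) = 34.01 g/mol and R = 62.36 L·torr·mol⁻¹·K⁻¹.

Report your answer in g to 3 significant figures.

1.68 g

P(O2) = 758 − 33.4 = 724.6 torr
n(O2) = PV/RT = (724.6 × 0.6460) / (62.36 × 304.05) = 0.02469 mol
n(H2O2) = (2/1) × 0.02469 = 0.04938 mol
m(H2O2) = 0.04938 × 34.01 = 1.679 g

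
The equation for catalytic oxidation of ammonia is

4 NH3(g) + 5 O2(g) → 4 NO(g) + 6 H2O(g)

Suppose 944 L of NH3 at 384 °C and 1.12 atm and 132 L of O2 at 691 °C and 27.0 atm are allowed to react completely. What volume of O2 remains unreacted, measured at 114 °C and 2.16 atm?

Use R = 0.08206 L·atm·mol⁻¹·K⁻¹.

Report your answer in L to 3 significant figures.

302 L

n(NH3) = PV/RT = (1.12 × 944) / (0.08206 × 657.15) = 19.61 mol
n(O2) = PV/RT = (27.0 × 132) / (0.08206 × 964.15) = 45.05 mol
For 19.61 mol NH3, stoichiometry requires (5/4) × 19.61 = 24.51 mol O2; 45.05 mol is available, so NH3 is limiting.
n(O2) consumed = (5/4) × 19.61 = 24.51 mol; remaining = 45.05 − 24.51 = 20.54 mol
V(O2) = nRT/P = 20.54 × 0.08206 × 387.15 / 2.16 = 302.1 L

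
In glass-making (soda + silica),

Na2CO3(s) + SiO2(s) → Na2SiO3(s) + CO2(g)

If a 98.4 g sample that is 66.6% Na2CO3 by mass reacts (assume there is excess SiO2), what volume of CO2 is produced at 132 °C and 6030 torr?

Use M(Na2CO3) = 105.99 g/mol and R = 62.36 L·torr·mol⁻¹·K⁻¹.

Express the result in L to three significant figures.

mass of Na2CO3 = 98.4 × 66.6/100 = 65.53 g
n(Na2CO3) = 65.53 / 105.99 = 0.6183 mol
n(CO2) = (1/1) × 0.6183 = 0.6183 mol
V = nRT/P = 0.6183 × 62.36 × 405.15 / 6030 = 2.591 L

2.59 L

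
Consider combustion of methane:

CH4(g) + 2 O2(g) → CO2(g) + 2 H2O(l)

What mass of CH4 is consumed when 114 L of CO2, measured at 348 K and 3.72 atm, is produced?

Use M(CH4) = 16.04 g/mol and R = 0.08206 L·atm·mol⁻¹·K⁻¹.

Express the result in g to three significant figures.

238 g

n(CO2) = PV/RT = (3.72 × 114) / (0.08206 × 348) = 14.85 mol
n(CH4) = (1/1) × 14.85 = 14.85 mol
m(CH4) = 14.85 × 16.04 = 238.2 g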